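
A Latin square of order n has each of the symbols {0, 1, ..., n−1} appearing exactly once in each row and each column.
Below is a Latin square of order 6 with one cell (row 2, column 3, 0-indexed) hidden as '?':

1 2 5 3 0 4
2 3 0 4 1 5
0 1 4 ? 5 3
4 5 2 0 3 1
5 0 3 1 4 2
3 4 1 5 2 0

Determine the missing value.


Row 2 contains symbols [0, 1, 3, 4, 5] — missing [2].
Column 3 contains symbols [0, 1, 3, 4, 5] — missing [2].
The missing symbol must appear in both missing sets; intersection = [2].
Therefore the hidden value is 2.

Missing value = 2.


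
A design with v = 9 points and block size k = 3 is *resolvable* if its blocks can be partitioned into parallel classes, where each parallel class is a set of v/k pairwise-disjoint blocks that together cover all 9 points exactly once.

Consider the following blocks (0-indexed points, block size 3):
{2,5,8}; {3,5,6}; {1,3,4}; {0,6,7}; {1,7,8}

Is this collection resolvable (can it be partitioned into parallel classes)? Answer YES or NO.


v = 9, block size k = 3, number of blocks = 5.
For resolvability, blocks must partition into parallel classes of size v/k = 3.
Total blocks must therefore be a multiple of 3: 5 = 3·1 + 2 ⇒ not divisible ✗.
Resolvable? NO.

NO


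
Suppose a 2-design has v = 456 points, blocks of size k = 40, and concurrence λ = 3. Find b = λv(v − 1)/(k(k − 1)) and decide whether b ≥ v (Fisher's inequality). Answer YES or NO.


b = λv(v − 1)/(k(k − 1)) = 3·456·455/(40·39) = 622440/1560 = 399.
Compare with v = 456: b < v, so Fisher's inequality fails.

NO


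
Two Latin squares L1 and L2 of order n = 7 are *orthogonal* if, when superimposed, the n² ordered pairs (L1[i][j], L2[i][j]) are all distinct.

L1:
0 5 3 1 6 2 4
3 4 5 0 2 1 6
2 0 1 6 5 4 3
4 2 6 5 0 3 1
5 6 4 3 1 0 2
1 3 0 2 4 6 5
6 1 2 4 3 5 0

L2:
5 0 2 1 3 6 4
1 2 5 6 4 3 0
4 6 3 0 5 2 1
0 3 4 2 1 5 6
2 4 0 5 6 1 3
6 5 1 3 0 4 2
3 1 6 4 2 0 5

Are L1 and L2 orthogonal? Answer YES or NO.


Form the n² = 49 superimposed pairs (L1[i][j], L2[i][j]), row by row (rows and columns indexed from 0):
row 0: (0,5) (5,0) (3,2) (1,1) (6,3) (2,6) (4,4)
row 1: (3,1) (4,2) (5,5) (0,6) (2,4) (1,3) (6,0)
row 2: (2,4) (0,6) (1,3) (6,0) (5,5) (4,2) (3,1)
row 3: (4,0) (2,3) (6,4) (5,2) (0,1) (3,5) (1,6)
row 4: (5,2) (6,4) (4,0) (3,5) (1,6) (0,1) (2,3)
row 5: (1,6) (3,5) (0,1) (2,3) (4,0) (6,4) (5,2)
row 6: (6,3) (1,1) (2,6) (4,4) (3,2) (5,0) (0,5)
Orthogonality requires all 49 pairs distinct.
But the pair (2,4) repeats: cell (1,4) has L1 = 2, L2 = 4, and cell (2,0) has L1 = 2, L2 = 4.
A repeated pair means some other pair never occurs (only 21 distinct pairs out of 49), so the squares are not orthogonal.
Conclusion: NO.

NO


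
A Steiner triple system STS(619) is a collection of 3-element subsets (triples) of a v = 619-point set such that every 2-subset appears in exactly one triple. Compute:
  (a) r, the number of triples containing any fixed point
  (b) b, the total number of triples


An STS(v) is a 2-(v, 3, 1) BIBD: block size k = 3, λ = 1.
Replication: r(k − 1) = λ(v − 1) ⇒ r·2 = 619 − 1 = 618 ⇒ r = 309.
Block count: bk = vr ⇒ b·3 = 619·309 = 191271 ⇒ b = 63757.
(Check via b = v(v − 1)/6 = 619·618/6 = 382542/6 = 63757.)

r = 309, b = 63757.


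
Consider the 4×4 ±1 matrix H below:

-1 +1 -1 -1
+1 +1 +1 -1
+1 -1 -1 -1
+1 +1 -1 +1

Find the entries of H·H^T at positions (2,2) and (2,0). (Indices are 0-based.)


Row 0 of H: [-1, 1, -1, -1].
Row 2 of H: [1, -1, -1, -1].
(H·H^T)[2][2] = Σ_j H[2][j]·H[2][j] = (1)² + (-1)² + (-1)² + (-1)² = 1 + 1 + 1 + 1 = 4.
(H·H^T)[2][0] = Σ_j H[2][j]·H[0][j] = (1)·(-1) + (-1)·(1) + (-1)·(-1) + (-1)·(-1) = -1 + -1 + 1 + 1 = 0.
So rows 2 and 0 are orthogonal; the diagonal entry equals n = 4.

(2,2) entry = 4; (2,0) entry = 0.


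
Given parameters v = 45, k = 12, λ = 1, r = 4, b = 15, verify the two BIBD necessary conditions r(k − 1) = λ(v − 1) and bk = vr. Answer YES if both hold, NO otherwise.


Condition (i): r(k − 1) = 4·11 = 44; λ(v − 1) = 1·44 = 44. Match? YES.
Condition (ii): bk = 15·12 = 180; vr = 45·4 = 180. Match? YES.
Both conditions hold? YES.

YES


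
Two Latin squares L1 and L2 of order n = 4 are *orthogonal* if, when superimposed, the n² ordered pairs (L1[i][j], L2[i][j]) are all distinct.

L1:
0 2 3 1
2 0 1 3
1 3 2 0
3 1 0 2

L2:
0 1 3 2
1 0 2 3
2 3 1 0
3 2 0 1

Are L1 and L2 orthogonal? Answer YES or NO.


Form the n² = 16 superimposed pairs (L1[i][j], L2[i][j]), row by row (rows and columns indexed from 0):
row 0: (0,0) (2,1) (3,3) (1,2)
row 1: (2,1) (0,0) (1,2) (3,3)
row 2: (1,2) (3,3) (2,1) (0,0)
row 3: (3,3) (1,2) (0,0) (2,1)
Orthogonality requires all 16 pairs distinct.
But the pair (2,1) repeats: cell (0,1) has L1 = 2, L2 = 1, and cell (1,0) has L1 = 2, L2 = 1.
A repeated pair means some other pair never occurs (only 4 distinct pairs out of 16), so the squares are not orthogonal.
Conclusion: NO.

NO


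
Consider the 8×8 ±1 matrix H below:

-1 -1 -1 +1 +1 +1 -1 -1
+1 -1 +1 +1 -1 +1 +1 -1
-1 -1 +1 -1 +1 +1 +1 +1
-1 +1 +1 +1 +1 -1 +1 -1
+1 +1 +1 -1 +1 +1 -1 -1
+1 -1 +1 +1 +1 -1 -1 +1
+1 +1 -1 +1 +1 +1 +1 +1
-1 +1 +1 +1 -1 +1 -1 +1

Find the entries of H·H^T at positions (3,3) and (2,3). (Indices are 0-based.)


Row 2 of H: [-1, -1, 1, -1, 1, 1, 1, 1].
Row 3 of H: [-1, 1, 1, 1, 1, -1, 1, -1].
(H·H^T)[3][3] = Σ_j H[3][j]·H[3][j] = (-1)² + (1)² + (1)² + (1)² + (1)² + (-1)² + (1)² + (-1)² = 1 + 1 + 1 + 1 + 1 + 1 + 1 + 1 = 8.
(H·H^T)[2][3] = Σ_j H[2][j]·H[3][j] = (-1)·(-1) + (-1)·(1) + (1)·(1) + (-1)·(1) + (1)·(1) + (1)·(-1) + (1)·(1) + (1)·(-1) = 1 + -1 + 1 + -1 + 1 + -1 + 1 + -1 = 0.
So rows 2 and 3 are orthogonal; the diagonal entry equals n = 8.

(3,3) entry = 8; (2,3) entry = 0.


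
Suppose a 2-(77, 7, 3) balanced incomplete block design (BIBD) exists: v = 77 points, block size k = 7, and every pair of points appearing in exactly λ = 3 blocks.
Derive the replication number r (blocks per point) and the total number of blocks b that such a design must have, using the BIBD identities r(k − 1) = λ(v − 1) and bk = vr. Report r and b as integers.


Any 2-(v, k, λ) BIBD satisfies two necessary conditions:
  (i)  Each point sits in r blocks, and counting incidences through any fixed point gives r(k − 1) = λ(v − 1), so r = λ(v − 1)/(k − 1).
  (ii) Total incidences bk = vr, so b = vr/k.
Step 1: r = λ(v − 1)/(k − 1) = 3·(77 − 1)/(7 − 1) = 3·76/6 = 228/6 = 38.
Step 2: b = vr/k = 77·38/7 = 2926/7 = 418.
Check integrality: r = 38 ∈ Z ✓, b = 418 ∈ Z ✓.
(These identities are necessary conditions: they determine r and b for any design with these parameters, but do not by themselves prove that one exists.)

r = 38, b = 418.


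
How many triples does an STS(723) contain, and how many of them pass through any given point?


An STS(v) is a 2-(v, 3, 1) BIBD: block size k = 3, λ = 1.
Replication: r(k − 1) = λ(v − 1) ⇒ r·2 = 723 − 1 = 722 ⇒ r = 361.
Block count: bk = vr ⇒ b·3 = 723·361 = 261003 ⇒ b = 87001.

r = 361, b = 87001.


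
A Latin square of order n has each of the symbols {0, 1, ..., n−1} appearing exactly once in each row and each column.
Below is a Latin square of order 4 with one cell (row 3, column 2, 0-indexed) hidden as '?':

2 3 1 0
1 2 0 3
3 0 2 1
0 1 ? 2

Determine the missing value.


Row 3 contains symbols [0, 1, 2] — missing [3].
Column 2 contains symbols [0, 1, 2] — missing [3].
The missing symbol must appear in both missing sets; intersection = [3].
Therefore the hidden value is 3.

Missing value = 3.


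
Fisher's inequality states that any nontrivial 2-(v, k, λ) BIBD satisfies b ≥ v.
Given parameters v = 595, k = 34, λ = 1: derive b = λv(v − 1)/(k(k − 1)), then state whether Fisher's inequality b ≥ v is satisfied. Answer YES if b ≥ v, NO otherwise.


r = λ(v − 1)/(k − 1) = 1·594/33 = 18.
b = vr/k = 595·18/34 = 315.
Fisher's inequality: b ≥ v ⇔ 315 ≥ 595? NO.

NO


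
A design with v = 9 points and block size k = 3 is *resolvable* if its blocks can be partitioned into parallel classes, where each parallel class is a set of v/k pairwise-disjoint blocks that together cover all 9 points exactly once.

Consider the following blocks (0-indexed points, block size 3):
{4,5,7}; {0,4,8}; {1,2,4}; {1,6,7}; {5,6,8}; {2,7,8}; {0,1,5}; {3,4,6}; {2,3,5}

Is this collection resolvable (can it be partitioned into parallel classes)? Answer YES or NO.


v = 9, block size k = 3, number of blocks = 9.
For resolvability, blocks must partition into parallel classes of size v/k = 3.
Total blocks must therefore be a multiple of 3: 9 = 3·3 + 0 ⇒ divisible ✓.
Consider block {4,5,7}. It intersects every other block in the collection, so no parallel class of size 3 can contain it.
Since every block must belong to some parallel class in a resolution, the collection cannot be partitioned into parallel classes.
Resolvable? NO.

NO


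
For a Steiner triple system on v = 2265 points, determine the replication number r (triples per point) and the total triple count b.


An STS(v) is a 2-(v, 3, 1) BIBD: block size k = 3, λ = 1.
Replication: r(k − 1) = λ(v − 1) ⇒ r·2 = 2265 − 1 = 2264 ⇒ r = 1132.
Block count: bk = vr ⇒ b·3 = 2265·1132 = 2563980 ⇒ b = 854660.
(Check via b = v(v − 1)/6 = 2265·2264/6 = 5127960/6 = 854660.)

r = 1132, b = 854660.


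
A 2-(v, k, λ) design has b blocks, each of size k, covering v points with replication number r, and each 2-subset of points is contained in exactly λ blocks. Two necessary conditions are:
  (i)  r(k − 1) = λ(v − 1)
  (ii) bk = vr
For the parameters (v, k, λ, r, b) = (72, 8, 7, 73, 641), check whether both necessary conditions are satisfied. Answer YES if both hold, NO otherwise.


Condition (i): r(k − 1) = 73·7 = 511; λ(v − 1) = 7·71 = 497. Match? NO.
Condition (ii): bk = 641·8 = 5128; vr = 72·73 = 5256. Match? NO.
Both conditions hold? NO.

NO


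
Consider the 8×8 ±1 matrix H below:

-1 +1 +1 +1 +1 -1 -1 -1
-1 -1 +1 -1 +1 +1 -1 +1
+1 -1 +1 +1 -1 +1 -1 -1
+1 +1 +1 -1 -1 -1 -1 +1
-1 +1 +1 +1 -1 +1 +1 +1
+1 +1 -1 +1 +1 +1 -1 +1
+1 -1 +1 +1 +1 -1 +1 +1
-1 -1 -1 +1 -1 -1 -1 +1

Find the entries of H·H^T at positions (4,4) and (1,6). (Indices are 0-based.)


Row 1 of H: [-1, -1, 1, -1, 1, 1, -1, 1].
Row 4 of H: [-1, 1, 1, 1, -1, 1, 1, 1].
Row 6 of H: [1, -1, 1, 1, 1, -1, 1, 1].
(H·H^T)[4][4] = Σ_j H[4][j]·H[4][j] = (-1)² + (1)² + (1)² + (1)² + (-1)² + (1)² + (1)² + (1)² = 1 + 1 + 1 + 1 + 1 + 1 + 1 + 1 = 8.
(H·H^T)[1][6] = Σ_j H[1][j]·H[6][j] = (-1)·(1) + (-1)·(-1) + (1)·(1) + (-1)·(1) + (1)·(1) + (1)·(-1) + (-1)·(1) + (1)·(1) = -1 + 1 + 1 + -1 + 1 + -1 + -1 + 1 = 0.
So rows 1 and 6 are orthogonal; the diagonal entry equals n = 8.

(4,4) entry = 8; (1,6) entry = 0.


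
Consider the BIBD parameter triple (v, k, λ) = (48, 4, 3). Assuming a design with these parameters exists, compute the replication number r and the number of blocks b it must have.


Any 2-(v, k, λ) BIBD satisfies two necessary conditions:
  (i)  Each point sits in r blocks, and counting incidences through any fixed point gives r(k − 1) = λ(v − 1), so r = λ(v − 1)/(k − 1).
  (ii) Total incidences bk = vr, so b = vr/k.
Step 1: r = λ(v − 1)/(k − 1) = 3·(48 − 1)/(4 − 1) = 3·47/3 = 141/3 = 47.
Step 2: b = vr/k = 48·47/4 = 2256/4 = 564.
Check integrality: r = 47 ∈ Z ✓, b = 564 ∈ Z ✓.
(These identities are necessary conditions: they determine r and b for any design with these parameters, but do not by themselves prove that one exists.)

r = 47, b = 564.


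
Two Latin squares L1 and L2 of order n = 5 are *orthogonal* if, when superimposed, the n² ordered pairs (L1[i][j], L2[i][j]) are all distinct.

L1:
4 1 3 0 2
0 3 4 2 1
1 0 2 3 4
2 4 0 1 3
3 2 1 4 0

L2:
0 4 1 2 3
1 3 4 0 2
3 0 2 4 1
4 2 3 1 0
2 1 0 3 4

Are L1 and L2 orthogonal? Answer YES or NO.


Form the n² = 25 superimposed pairs (L1[i][j], L2[i][j]), row by row (rows and columns indexed from 0):
row 0: (4,0) (1,4) (3,1) (0,2) (2,3)
row 1: (0,1) (3,3) (4,4) (2,0) (1,2)
row 2: (1,3) (0,0) (2,2) (3,4) (4,1)
row 3: (2,4) (4,2) (0,3) (1,1) (3,0)
row 4: (3,2) (2,1) (1,0) (4,3) (0,4)
Orthogonality requires all 25 pairs distinct.
Check by first coordinate: for each symbol s of L1, list the L2 entries in the n cells where L1 = s; they must all differ.
  L1 = 0: L2 entries (in reading order) 2, 1, 0, 3, 4 — all 5 distinct ✓
  L1 = 1: L2 entries (in reading order) 4, 2, 3, 1, 0 — all 5 distinct ✓
  L1 = 2: L2 entries (in reading order) 3, 0, 2, 4, 1 — all 5 distinct ✓
  L1 = 3: L2 entries (in reading order) 1, 3, 4, 0, 2 — all 5 distinct ✓
  L1 = 4: L2 entries (in reading order) 0, 4, 1, 2, 3 — all 5 distinct ✓
Every symbol of L1 meets every symbol of L2 exactly once, so all 25 pairs are distinct (25 of 25).
Conclusion: YES.

YES


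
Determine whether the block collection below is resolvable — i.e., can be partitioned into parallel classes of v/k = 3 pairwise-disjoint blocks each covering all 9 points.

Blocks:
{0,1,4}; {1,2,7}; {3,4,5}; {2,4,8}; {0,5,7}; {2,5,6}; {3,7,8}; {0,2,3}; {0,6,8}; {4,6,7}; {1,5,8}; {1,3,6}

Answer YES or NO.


v = 9, block size k = 3, number of blocks = 12.
For resolvability, blocks must partition into parallel classes of size v/k = 3.
Total blocks must therefore be a multiple of 3: 12 = 3·4 + 0 ⇒ divisible ✓.
Greedy packing gives 4 candidate class(es). Each should be a full parallel class (size 3, covers all 9 points).
  Class 1 (3 blocks): {0,1,4}; {2,5,6}; {3,7,8}. Points covered: [0, 1, 2, 3, 4, 5, 6, 7, 8].
  Class 2 (3 blocks): {1,2,7}; {3,4,5}; {0,6,8}. Points covered: [0, 1, 2, 3, 4, 5, 6, 7, 8].
  Class 3 (3 blocks): {2,4,8}; {0,5,7}; {1,3,6}. Points covered: [0, 1, 2, 3, 4, 5, 6, 7, 8].
  Class 4 (3 blocks): {0,2,3}; {4,6,7}; {1,5,8}. Points covered: [0, 1, 2, 3, 4, 5, 6, 7, 8].
All classes full (size 3)? YES. All classes cover every point? YES.
Resolvable? YES.

YES


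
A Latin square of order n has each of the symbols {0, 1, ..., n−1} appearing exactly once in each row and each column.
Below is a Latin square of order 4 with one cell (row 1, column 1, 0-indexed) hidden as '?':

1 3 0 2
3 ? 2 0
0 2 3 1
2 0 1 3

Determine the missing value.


Row 1 contains symbols [0, 2, 3] — missing [1].
Column 1 contains symbols [0, 2, 3] — missing [1].
The missing symbol must appear in both missing sets; intersection = [1].
Therefore the hidden value is 1.

Missing value = 1.


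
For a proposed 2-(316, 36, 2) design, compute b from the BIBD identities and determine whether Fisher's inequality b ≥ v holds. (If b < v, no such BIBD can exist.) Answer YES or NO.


r = λ(v − 1)/(k − 1) = 2·315/35 = 18.
b = vr/k = 316·18/36 = 158.
Fisher's inequality: b ≥ v ⇔ 158 ≥ 316? NO.

NO


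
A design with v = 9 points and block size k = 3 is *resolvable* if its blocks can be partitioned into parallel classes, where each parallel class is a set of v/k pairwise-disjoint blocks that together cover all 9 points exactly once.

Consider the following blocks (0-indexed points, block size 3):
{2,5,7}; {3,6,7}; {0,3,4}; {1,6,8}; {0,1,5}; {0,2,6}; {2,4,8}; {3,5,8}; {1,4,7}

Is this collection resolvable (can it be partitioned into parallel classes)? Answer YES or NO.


v = 9, block size k = 3, number of blocks = 9.
For resolvability, blocks must partition into parallel classes of size v/k = 3.
Total blocks must therefore be a multiple of 3: 9 = 3·3 + 0 ⇒ divisible ✓.
Greedy packing gives 3 candidate class(es). Each should be a full parallel class (size 3, covers all 9 points).
  Class 1 (3 blocks): {2,5,7}; {0,3,4}; {1,6,8}. Points covered: [0, 1, 2, 3, 4, 5, 6, 7, 8].
  Class 2 (3 blocks): {3,6,7}; {0,1,5}; {2,4,8}. Points covered: [0, 1, 2, 3, 4, 5, 6, 7, 8].
  Class 3 (3 blocks): {0,2,6}; {3,5,8}; {1,4,7}. Points covered: [0, 1, 2, 3, 4, 5, 6, 7, 8].
All classes full (size 3)? YES. All classes cover every point? YES.
Resolvable? YES.

YES


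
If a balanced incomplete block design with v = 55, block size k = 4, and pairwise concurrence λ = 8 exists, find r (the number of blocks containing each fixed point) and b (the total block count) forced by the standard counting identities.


Any 2-(v, k, λ) BIBD satisfies two necessary conditions:
  (i)  Each point sits in r blocks, and counting incidences through any fixed point gives r(k − 1) = λ(v − 1), so r = λ(v − 1)/(k − 1).
  (ii) Total incidences bk = vr, so b = vr/k.
Step 1: r = λ(v − 1)/(k − 1) = 8·(55 − 1)/(4 − 1) = 8·54/3 = 432/3 = 144.
Step 2: b = vr/k = 55·144/4 = 7920/4 = 1980.
Check integrality: r = 144 ∈ Z ✓, b = 1980 ∈ Z ✓.
(These identities are necessary conditions: they determine r and b for any design with these parameters, but do not by themselves prove that one exists.)

r = 144, b = 1980.


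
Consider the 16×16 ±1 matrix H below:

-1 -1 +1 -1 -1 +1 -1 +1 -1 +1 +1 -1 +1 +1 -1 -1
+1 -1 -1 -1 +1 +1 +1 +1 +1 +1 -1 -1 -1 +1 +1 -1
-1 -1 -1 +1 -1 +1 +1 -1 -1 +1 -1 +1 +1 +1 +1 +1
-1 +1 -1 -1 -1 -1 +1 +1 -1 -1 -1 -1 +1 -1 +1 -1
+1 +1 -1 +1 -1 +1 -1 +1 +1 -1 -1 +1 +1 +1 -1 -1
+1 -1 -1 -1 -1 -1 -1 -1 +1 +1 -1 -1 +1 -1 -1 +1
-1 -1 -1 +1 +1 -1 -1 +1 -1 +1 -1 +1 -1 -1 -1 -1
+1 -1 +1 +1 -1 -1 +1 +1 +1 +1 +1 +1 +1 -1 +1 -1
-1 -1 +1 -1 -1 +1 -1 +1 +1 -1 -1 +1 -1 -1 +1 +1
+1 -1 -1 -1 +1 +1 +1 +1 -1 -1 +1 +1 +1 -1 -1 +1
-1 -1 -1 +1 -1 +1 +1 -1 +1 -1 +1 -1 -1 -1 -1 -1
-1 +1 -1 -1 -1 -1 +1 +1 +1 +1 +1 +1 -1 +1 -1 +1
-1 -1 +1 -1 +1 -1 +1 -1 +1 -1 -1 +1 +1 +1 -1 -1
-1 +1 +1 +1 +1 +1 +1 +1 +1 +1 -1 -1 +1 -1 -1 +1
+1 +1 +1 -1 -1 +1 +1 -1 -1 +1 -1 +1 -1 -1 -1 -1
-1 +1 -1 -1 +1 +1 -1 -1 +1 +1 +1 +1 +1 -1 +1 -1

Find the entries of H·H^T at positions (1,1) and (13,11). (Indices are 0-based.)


Row 1 of H: [1, -1, -1, -1, 1, 1, 1, 1, 1, 1, -1, -1, -1, 1, 1, -1].
Row 11 of H: [-1, 1, -1, -1, -1, -1, 1, 1, 1, 1, 1, 1, -1, 1, -1, 1].
Row 13 of H: [-1, 1, 1, 1, 1, 1, 1, 1, 1, 1, -1, -1, 1, -1, -1, 1].
(H·H^T)[1][1] = Σ_j H[1][j]·H[1][j] = (1)² + (-1)² + (-1)² + (-1)² + (1)² + (1)² + (1)² + (1)² + (1)² + (1)² + (-1)² + (-1)² + (-1)² + (1)² + (1)² + (-1)² = 1 + 1 + 1 + 1 + 1 + 1 + 1 + 1 + 1 + 1 + 1 + 1 + 1 + 1 + 1 + 1 = 16.
(H·H^T)[13][11] = Σ_j H[13][j]·H[11][j] = (-1)·(-1) + (1)·(1) + (1)·(-1) + (1)·(-1) + (1)·(-1) + (1)·(-1) + (1)·(1) + (1)·(1) + (1)·(1) + (1)·(1) + (-1)·(1) + (-1)·(1) + (1)·(-1) + (-1)·(1) + (-1)·(-1) + (1)·(1) = 1 + 1 + -1 + -1 + -1 + -1 + 1 + 1 + 1 + 1 + -1 + -1 + -1 + -1 + 1 + 1 = 0.
So rows 13 and 11 are orthogonal; the diagonal entry equals n = 16.

(1,1) entry = 16; (13,11) entry = 0.


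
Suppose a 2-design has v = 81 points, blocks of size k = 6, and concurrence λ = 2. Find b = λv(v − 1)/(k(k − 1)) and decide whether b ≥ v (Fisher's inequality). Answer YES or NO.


b = λv(v − 1)/(k(k − 1)) = 2·81·80/(6·5) = 12960/30 = 432.
Compare with v = 81: b ≥ v, so Fisher's inequality holds.

YES


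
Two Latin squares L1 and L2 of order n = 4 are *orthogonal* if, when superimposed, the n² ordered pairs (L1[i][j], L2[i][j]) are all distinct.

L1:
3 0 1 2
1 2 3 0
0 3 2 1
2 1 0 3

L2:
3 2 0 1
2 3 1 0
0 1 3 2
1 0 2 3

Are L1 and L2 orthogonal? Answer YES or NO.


Form the n² = 16 superimposed pairs (L1[i][j], L2[i][j]), row by row (rows and columns indexed from 0):
row 0: (3,3) (0,2) (1,0) (2,1)
row 1: (1,2) (2,3) (3,1) (0,0)
row 2: (0,0) (3,1) (2,3) (1,2)
row 3: (2,1) (1,0) (0,2) (3,3)
Orthogonality requires all 16 pairs distinct.
But the pair (0,0) repeats: cell (1,3) has L1 = 0, L2 = 0, and cell (2,0) has L1 = 0, L2 = 0.
A repeated pair means some other pair never occurs (only 8 distinct pairs out of 16), so the squares are not orthogonal.
Conclusion: NO.

NO


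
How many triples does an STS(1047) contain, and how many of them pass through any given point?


An STS(v) is a 2-(v, 3, 1) BIBD: block size k = 3, λ = 1.
Replication: r(k − 1) = λ(v − 1) ⇒ r·2 = 1047 − 1 = 1046 ⇒ r = 523.
Block count: b = v(v − 1)/6 = 1047·1046/6 = 1095162/6 = 182527.

r = 523, b = 182527.


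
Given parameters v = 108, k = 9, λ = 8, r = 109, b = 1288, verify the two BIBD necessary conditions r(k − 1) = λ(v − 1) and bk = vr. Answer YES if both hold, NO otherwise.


Condition (i): r(k − 1) = 109·8 = 872; λ(v − 1) = 8·107 = 856. Match? NO.
Condition (ii): bk = 1288·9 = 11592; vr = 108·109 = 11772. Match? NO.
Both conditions hold? NO.

NO


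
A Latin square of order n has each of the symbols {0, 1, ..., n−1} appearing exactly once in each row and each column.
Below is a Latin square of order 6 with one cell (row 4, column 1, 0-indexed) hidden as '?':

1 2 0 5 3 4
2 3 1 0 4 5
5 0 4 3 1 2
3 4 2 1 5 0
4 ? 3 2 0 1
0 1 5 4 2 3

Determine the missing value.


Row 4 contains symbols [0, 1, 2, 3, 4] — missing [5].
Column 1 contains symbols [0, 1, 2, 3, 4] — missing [5].
The missing symbol must appear in both missing sets; intersection = [5].
Therefore the hidden value is 5.

Missing value = 5.


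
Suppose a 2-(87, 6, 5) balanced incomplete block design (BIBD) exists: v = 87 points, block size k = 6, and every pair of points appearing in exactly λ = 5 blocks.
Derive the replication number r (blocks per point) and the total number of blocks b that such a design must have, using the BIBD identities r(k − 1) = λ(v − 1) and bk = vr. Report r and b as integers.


Any 2-(v, k, λ) BIBD satisfies two necessary conditions:
  (i)  Each point sits in r blocks, and counting incidences through any fixed point gives r(k − 1) = λ(v − 1), so r = λ(v − 1)/(k − 1).
  (ii) Total incidences bk = vr, so b = vr/k.
Step 1: r = λ(v − 1)/(k − 1) = 5·(87 − 1)/(6 − 1) = 5·86/5 = 430/5 = 86.
Step 2: b = vr/k = 87·86/6 = 7482/6 = 1247.
Check integrality: r = 86 ∈ Z ✓, b = 1247 ∈ Z ✓.
(These identities are necessary conditions: they determine r and b for any design with these parameters, but do not by themselves prove that one exists.)

r = 86, b = 1247.


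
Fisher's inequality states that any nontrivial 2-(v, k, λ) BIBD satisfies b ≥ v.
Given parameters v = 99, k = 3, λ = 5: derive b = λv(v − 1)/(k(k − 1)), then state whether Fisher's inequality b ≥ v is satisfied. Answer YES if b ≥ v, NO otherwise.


r = λ(v − 1)/(k − 1) = 5·98/2 = 245.
b = vr/k = 99·245/3 = 8085.
Fisher's inequality: b ≥ v ⇔ 8085 ≥ 99? YES.

YES


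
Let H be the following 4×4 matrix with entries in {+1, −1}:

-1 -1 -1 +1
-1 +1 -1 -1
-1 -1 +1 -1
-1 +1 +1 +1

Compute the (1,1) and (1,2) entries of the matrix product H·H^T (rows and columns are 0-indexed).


Row 1 of H: [-1, 1, -1, -1].
Row 2 of H: [-1, -1, 1, -1].
(H·H^T)[1][1] = Σ_j H[1][j]·H[1][j] = (-1)² + (1)² + (-1)² + (-1)² = 1 + 1 + 1 + 1 = 4.
(H·H^T)[1][2] = Σ_j H[1][j]·H[2][j] = (-1)·(-1) + (1)·(-1) + (-1)·(1) + (-1)·(-1) = 1 + -1 + -1 + 1 = 0.
So rows 1 and 2 are orthogonal; the diagonal entry equals n = 4.

(1,1) entry = 4; (1,2) entry = 0.


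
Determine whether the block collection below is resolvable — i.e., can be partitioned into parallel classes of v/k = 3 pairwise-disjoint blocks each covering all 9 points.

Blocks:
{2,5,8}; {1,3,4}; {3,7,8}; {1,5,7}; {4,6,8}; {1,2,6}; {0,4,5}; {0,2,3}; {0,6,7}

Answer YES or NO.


v = 9, block size k = 3, number of blocks = 9.
For resolvability, blocks must partition into parallel classes of size v/k = 3.
Total blocks must therefore be a multiple of 3: 9 = 3·3 + 0 ⇒ divisible ✓.
Greedy packing gives 3 candidate class(es). Each should be a full parallel class (size 3, covers all 9 points).
  Class 1 (3 blocks): {2,5,8}; {1,3,4}; {0,6,7}. Points covered: [0, 1, 2, 3, 4, 5, 6, 7, 8].
  Class 2 (3 blocks): {3,7,8}; {1,2,6}; {0,4,5}. Points covered: [0, 1, 2, 3, 4, 5, 6, 7, 8].
  Class 3 (3 blocks): {1,5,7}; {4,6,8}; {0,2,3}. Points covered: [0, 1, 2, 3, 4, 5, 6, 7, 8].
All classes full (size 3)? YES. All classes cover every point? YES.
Resolvable? YES.

YES


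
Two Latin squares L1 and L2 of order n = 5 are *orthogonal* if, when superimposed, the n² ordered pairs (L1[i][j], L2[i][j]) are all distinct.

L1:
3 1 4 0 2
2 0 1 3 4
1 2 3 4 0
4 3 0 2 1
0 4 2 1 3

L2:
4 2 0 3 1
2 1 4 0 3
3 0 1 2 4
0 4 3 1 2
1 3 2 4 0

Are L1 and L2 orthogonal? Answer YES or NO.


Form the n² = 25 superimposed pairs (L1[i][j], L2[i][j]), row by row (rows and columns indexed from 0):
row 0: (3,4) (1,2) (4,0) (0,3) (2,1)
row 1: (2,2) (0,1) (1,4) (3,0) (4,3)
row 2: (1,3) (2,0) (3,1) (4,2) (0,4)
row 3: (4,0) (3,4) (0,3) (2,1) (1,2)
row 4: (0,1) (4,3) (2,2) (1,4) (3,0)
Orthogonality requires all 25 pairs distinct.
But the pair (4,0) repeats: cell (0,2) has L1 = 4, L2 = 0, and cell (3,0) has L1 = 4, L2 = 0.
A repeated pair means some other pair never occurs (only 15 distinct pairs out of 25), so the squares are not orthogonal.
Conclusion: NO.

NO


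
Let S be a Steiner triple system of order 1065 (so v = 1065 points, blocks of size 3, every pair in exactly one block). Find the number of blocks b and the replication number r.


An STS(v) is a 2-(v, 3, 1) BIBD: block size k = 3, λ = 1.
Replication: r(k − 1) = λ(v − 1) ⇒ r·2 = 1065 − 1 = 1064 ⇒ r = 532.
Block count: b = v(v − 1)/6 = 1065·1064/6 = 1133160/6 = 188860.
(Check via bk = vr: 188860·3 = 566580 = 1065·532 = 566580 ✓.)

r = 532, b = 188860.


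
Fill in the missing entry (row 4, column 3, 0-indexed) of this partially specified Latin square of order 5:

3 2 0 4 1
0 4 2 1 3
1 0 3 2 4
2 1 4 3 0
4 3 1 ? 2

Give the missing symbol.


Row 4 contains symbols [1, 2, 3, 4] — missing [0].
Column 3 contains symbols [1, 2, 3, 4] — missing [0].
The missing symbol must appear in both missing sets; intersection = [0].
Therefore the hidden value is 0.

Missing value = 0.


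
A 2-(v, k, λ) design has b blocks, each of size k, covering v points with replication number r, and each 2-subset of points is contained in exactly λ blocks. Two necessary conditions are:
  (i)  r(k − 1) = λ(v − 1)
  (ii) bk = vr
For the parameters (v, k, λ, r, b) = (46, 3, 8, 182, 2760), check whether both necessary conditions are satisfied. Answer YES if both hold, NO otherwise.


Condition (i): r(k − 1) = 182·2 = 364; λ(v − 1) = 8·45 = 360. Match? NO.
Condition (ii): bk = 2760·3 = 8280; vr = 46·182 = 8372. Match? NO.
Both conditions hold? NO.

NO


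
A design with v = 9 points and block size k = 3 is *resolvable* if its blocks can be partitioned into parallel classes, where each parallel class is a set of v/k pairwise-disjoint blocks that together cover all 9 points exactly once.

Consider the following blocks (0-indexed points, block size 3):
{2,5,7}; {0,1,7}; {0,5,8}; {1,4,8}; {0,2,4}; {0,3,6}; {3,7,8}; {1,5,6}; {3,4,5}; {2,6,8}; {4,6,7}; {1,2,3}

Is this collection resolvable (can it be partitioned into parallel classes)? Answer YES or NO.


v = 9, block size k = 3, number of blocks = 12.
For resolvability, blocks must partition into parallel classes of size v/k = 3.
Total blocks must therefore be a multiple of 3: 12 = 3·4 + 0 ⇒ divisible ✓.
Greedy packing gives 4 candidate class(es). Each should be a full parallel class (size 3, covers all 9 points).
  Class 1 (3 blocks): {2,5,7}; {1,4,8}; {0,3,6}. Points covered: [0, 1, 2, 3, 4, 5, 6, 7, 8].
  Class 2 (3 blocks): {0,1,7}; {3,4,5}; {2,6,8}. Points covered: [0, 1, 2, 3, 4, 5, 6, 7, 8].
  Class 3 (3 blocks): {0,5,8}; {4,6,7}; {1,2,3}. Points covered: [0, 1, 2, 3, 4, 5, 6, 7, 8].
  Class 4 (3 blocks): {0,2,4}; {3,7,8}; {1,5,6}. Points covered: [0, 1, 2, 3, 4, 5, 6, 7, 8].
All classes full (size 3)? YES. All classes cover every point? YES.
Resolvable? YES.

YES


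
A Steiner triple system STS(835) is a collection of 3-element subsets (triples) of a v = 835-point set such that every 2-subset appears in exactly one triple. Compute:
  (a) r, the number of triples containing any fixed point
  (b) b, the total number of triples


An STS(v) is a 2-(v, 3, 1) BIBD: block size k = 3, λ = 1.
Replication: r(k − 1) = λ(v − 1) ⇒ r·2 = 835 − 1 = 834 ⇒ r = 417.
Block count: b = v(v − 1)/6 = 835·834/6 = 696390/6 = 116065.
(Check via bk = vr: 116065·3 = 348195 = 835·417 = 348195 ✓.)

r = 417, b = 116065.


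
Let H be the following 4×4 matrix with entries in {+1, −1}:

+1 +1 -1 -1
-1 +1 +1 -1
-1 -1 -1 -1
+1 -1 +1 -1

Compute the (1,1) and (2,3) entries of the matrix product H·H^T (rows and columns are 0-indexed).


Row 1 of H: [-1, 1, 1, -1].
Row 2 of H: [-1, -1, -1, -1].
Row 3 of H: [1, -1, 1, -1].
(H·H^T)[1][1] = Σ_j H[1][j]·H[1][j] = (-1)² + (1)² + (1)² + (-1)² = 1 + 1 + 1 + 1 = 4.
(H·H^T)[2][3] = Σ_j H[2][j]·H[3][j] = (-1)·(1) + (-1)·(-1) + (-1)·(1) + (-1)·(-1) = -1 + 1 + -1 + 1 = 0.
So rows 2 and 3 are orthogonal; the diagonal entry equals n = 4.

(1,1) entry = 4; (2,3) entry = 0.


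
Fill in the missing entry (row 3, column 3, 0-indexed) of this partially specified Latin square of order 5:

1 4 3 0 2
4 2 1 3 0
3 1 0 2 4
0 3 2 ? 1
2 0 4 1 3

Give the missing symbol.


Row 3 contains symbols [0, 1, 2, 3] — missing [4].
Column 3 contains symbols [0, 1, 2, 3] — missing [4].
The missing symbol must appear in both missing sets; intersection = [4].
Therefore the hidden value is 4.

Missing value = 4.


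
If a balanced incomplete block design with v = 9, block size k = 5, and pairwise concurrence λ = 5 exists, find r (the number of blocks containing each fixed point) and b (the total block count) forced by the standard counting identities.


Any 2-(v, k, λ) BIBD satisfies two necessary conditions:
  (i)  Each point sits in r blocks, and counting incidences through any fixed point gives r(k − 1) = λ(v − 1), so r = λ(v − 1)/(k − 1).
  (ii) Total incidences bk = vr, so b = vr/k.
Step 1: r = λ(v − 1)/(k − 1) = 5·(9 − 1)/(5 − 1) = 5·8/4 = 40/4 = 10.
Step 2: b = vr/k = 9·10/5 = 90/5 = 18.
Check integrality: r = 10 ∈ Z ✓, b = 18 ∈ Z ✓.
(These identities are necessary conditions: they determine r and b for any design with these parameters, but do not by themselves prove that one exists.)

r = 10, b = 18.


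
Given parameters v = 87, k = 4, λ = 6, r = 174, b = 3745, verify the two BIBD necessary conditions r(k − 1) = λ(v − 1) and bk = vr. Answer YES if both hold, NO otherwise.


Condition (i): r(k − 1) = 174·3 = 522; λ(v − 1) = 6·86 = 516. Match? NO.
Condition (ii): bk = 3745·4 = 14980; vr = 87·174 = 15138. Match? NO.
Both conditions hold? NO.

NO


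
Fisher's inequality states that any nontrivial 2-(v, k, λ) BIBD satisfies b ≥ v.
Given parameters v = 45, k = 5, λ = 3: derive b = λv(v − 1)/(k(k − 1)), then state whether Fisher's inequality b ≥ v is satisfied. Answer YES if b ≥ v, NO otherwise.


b = λv(v − 1)/(k(k − 1)) = 3·45·44/(5·4) = 5940/20 = 297.
Compare with v = 45: b ≥ v, so Fisher's inequality holds.

YES


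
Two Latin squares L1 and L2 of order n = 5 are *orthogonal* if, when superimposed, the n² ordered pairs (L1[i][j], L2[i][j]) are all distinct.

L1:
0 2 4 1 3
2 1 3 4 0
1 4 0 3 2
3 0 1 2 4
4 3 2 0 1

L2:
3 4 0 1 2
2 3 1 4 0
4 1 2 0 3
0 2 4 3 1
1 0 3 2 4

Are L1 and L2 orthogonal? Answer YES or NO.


Form the n² = 25 superimposed pairs (L1[i][j], L2[i][j]), row by row (rows and columns indexed from 0):
row 0: (0,3) (2,4) (4,0) (1,1) (3,2)
row 1: (2,2) (1,3) (3,1) (4,4) (0,0)
row 2: (1,4) (4,1) (0,2) (3,0) (2,3)
row 3: (3,0) (0,2) (1,4) (2,3) (4,1)
row 4: (4,1) (3,0) (2,3) (0,2) (1,4)
Orthogonality requires all 25 pairs distinct.
But the pair (3,0) repeats: cell (2,3) has L1 = 3, L2 = 0, and cell (3,0) has L1 = 3, L2 = 0.
A repeated pair means some other pair never occurs (only 15 distinct pairs out of 25), so the squares are not orthogonal.
Conclusion: NO.

NO


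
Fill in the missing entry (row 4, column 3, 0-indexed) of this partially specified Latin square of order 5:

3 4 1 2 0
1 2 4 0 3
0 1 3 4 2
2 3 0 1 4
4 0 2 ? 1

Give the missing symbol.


Row 4 contains symbols [0, 1, 2, 4] — missing [3].
Column 3 contains symbols [0, 1, 2, 4] — missing [3].
The missing symbol must appear in both missing sets; intersection = [3].
Therefore the hidden value is 3.

Missing value = 3.


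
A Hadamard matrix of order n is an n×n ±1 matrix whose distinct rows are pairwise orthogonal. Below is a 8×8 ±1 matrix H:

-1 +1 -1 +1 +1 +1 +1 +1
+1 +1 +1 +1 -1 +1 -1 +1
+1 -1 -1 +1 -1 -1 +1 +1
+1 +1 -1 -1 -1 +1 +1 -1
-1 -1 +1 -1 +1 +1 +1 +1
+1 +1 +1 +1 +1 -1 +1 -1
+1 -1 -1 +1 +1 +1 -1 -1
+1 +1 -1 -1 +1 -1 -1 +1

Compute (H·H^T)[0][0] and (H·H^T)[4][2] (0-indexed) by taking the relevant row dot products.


Row 0 of H: [-1, 1, -1, 1, 1, 1, 1, 1].
Row 2 of H: [1, -1, -1, 1, -1, -1, 1, 1].
Row 4 of H: [-1, -1, 1, -1, 1, 1, 1, 1].
(H·H^T)[0][0] = Σ_j H[0][j]·H[0][j] = (-1)² + (1)² + (-1)² + (1)² + (1)² + (1)² + (1)² + (1)² = 1 + 1 + 1 + 1 + 1 + 1 + 1 + 1 = 8.
(H·H^T)[4][2] = Σ_j H[4][j]·H[2][j] = (-1)·(1) + (-1)·(-1) + (1)·(-1) + (-1)·(1) + (1)·(-1) + (1)·(-1) + (1)·(1) + (1)·(1) = -1 + 1 + -1 + -1 + -1 + -1 + 1 + 1 = -2.
Rows 4 and 2 are not orthogonal (dot product = -2 ≠ 0), so H is not a Hadamard matrix.

(0,0) entry = 8; (4,2) entry = -2.


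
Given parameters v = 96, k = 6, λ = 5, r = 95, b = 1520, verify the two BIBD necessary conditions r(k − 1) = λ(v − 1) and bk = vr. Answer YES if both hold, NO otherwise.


Condition (i): r(k − 1) = 95·5 = 475; λ(v − 1) = 5·95 = 475. Match? YES.
Condition (ii): bk = 1520·6 = 9120; vr = 96·95 = 9120. Match? YES.
Both conditions hold? YES.

YES


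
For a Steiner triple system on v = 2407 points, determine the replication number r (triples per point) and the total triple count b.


An STS(v) is a 2-(v, 3, 1) BIBD: block size k = 3, λ = 1.
Replication: r(k − 1) = λ(v − 1) ⇒ r·2 = 2407 − 1 = 2406 ⇒ r = 1203.
Block count: bk = vr ⇒ b·3 = 2407·1203 = 2895621 ⇒ b = 965207.
(Check via b = v(v − 1)/6 = 2407·2406/6 = 5791242/6 = 965207.)

r = 1203, b = 965207.


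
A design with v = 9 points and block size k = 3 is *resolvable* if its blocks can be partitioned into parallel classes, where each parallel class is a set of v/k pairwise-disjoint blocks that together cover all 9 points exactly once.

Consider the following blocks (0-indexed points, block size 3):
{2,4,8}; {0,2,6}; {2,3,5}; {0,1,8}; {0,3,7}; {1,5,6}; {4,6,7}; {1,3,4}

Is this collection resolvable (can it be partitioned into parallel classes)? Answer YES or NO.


v = 9, block size k = 3, number of blocks = 8.
For resolvability, blocks must partition into parallel classes of size v/k = 3.
Total blocks must therefore be a multiple of 3: 8 = 3·2 + 2 ⇒ not divisible ✗.
Resolvable? NO.

NO


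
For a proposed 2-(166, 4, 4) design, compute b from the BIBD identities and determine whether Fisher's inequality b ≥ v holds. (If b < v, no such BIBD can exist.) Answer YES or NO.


b = λv(v − 1)/(k(k − 1)) = 4·166·165/(4·3) = 109560/12 = 9130.
Compare with v = 166: b ≥ v, so Fisher's inequality holds.

YES


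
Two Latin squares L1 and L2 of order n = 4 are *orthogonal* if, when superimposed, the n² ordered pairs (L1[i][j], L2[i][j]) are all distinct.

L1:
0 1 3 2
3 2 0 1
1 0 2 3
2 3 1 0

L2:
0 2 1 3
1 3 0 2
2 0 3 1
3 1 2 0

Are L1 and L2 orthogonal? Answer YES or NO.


Form the n² = 16 superimposed pairs (L1[i][j], L2[i][j]), row by row (rows and columns indexed from 0):
row 0: (0,0) (1,2) (3,1) (2,3)
row 1: (3,1) (2,3) (0,0) (1,2)
row 2: (1,2) (0,0) (2,3) (3,1)
row 3: (2,3) (3,1) (1,2) (0,0)
Orthogonality requires all 16 pairs distinct.
But the pair (3,1) repeats: cell (0,2) has L1 = 3, L2 = 1, and cell (1,0) has L1 = 3, L2 = 1.
A repeated pair means some other pair never occurs (only 4 distinct pairs out of 16), so the squares are not orthogonal.
Conclusion: NO.

NO


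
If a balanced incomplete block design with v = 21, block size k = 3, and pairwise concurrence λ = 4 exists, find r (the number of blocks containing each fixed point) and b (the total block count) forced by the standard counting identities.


Any 2-(v, k, λ) BIBD satisfies two necessary conditions:
  (i)  Each point sits in r blocks, and counting incidences through any fixed point gives r(k − 1) = λ(v − 1), so r = λ(v − 1)/(k − 1).
  (ii) Total incidences bk = vr, so b = vr/k.
Step 1: r = λ(v − 1)/(k − 1) = 4·(21 − 1)/(3 − 1) = 4·20/2 = 80/2 = 40.
Step 2: b = vr/k = 21·40/3 = 840/3 = 280.
Check integrality: r = 40 ∈ Z ✓, b = 280 ∈ Z ✓.
(These identities are necessary conditions: they determine r and b for any design with these parameters, but do not by themselves prove that one exists.)

r = 40, b = 280.


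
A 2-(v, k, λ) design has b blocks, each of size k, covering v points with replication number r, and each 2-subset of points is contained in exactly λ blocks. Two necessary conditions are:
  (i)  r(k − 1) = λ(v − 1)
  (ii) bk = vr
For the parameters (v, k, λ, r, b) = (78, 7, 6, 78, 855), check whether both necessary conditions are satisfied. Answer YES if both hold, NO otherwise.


Condition (i): r(k − 1) = 78·6 = 468; λ(v − 1) = 6·77 = 462. Match? NO.
Condition (ii): bk = 855·7 = 5985; vr = 78·78 = 6084. Match? NO.
Both conditions hold? NO.

NO


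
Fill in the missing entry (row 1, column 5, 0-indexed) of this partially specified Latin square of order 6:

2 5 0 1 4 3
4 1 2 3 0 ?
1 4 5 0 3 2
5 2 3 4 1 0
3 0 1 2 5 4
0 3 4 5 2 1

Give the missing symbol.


Row 1 contains symbols [0, 1, 2, 3, 4] — missing [5].
Column 5 contains symbols [0, 1, 2, 3, 4] — missing [5].
The missing symbol must appear in both missing sets; intersection = [5].
Therefore the hidden value is 5.

Missing value = 5.


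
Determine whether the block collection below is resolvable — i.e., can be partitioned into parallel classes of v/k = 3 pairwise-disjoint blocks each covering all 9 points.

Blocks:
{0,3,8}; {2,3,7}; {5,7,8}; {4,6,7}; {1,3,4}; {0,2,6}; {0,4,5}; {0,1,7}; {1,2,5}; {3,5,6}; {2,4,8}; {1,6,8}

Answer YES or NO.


v = 9, block size k = 3, number of blocks = 12.
For resolvability, blocks must partition into parallel classes of size v/k = 3.
Total blocks must therefore be a multiple of 3: 12 = 3·4 + 0 ⇒ divisible ✓.
Greedy packing gives 4 candidate class(es). Each should be a full parallel class (size 3, covers all 9 points).
  Class 1 (3 blocks): {0,3,8}; {4,6,7}; {1,2,5}. Points covered: [0, 1, 2, 3, 4, 5, 6, 7, 8].
  Class 2 (3 blocks): {2,3,7}; {0,4,5}; {1,6,8}. Points covered: [0, 1, 2, 3, 4, 5, 6, 7, 8].
  Class 3 (3 blocks): {5,7,8}; {1,3,4}; {0,2,6}. Points covered: [0, 1, 2, 3, 4, 5, 6, 7, 8].
  Class 4 (3 blocks): {0,1,7}; {3,5,6}; {2,4,8}. Points covered: [0, 1, 2, 3, 4, 5, 6, 7, 8].
All classes full (size 3)? YES. All classes cover every point? YES.
Resolvable? YES.

YES


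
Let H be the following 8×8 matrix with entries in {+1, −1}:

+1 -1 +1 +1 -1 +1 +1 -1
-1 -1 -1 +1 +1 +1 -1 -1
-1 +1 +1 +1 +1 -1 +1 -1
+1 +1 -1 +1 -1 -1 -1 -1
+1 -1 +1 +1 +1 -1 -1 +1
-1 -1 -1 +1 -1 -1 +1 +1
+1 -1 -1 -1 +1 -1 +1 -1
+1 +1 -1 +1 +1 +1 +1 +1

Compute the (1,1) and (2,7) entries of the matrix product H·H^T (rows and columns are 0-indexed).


Row 1 of H: [-1, -1, -1, 1, 1, 1, -1, -1].
Row 2 of H: [-1, 1, 1, 1, 1, -1, 1, -1].
Row 7 of H: [1, 1, -1, 1, 1, 1, 1, 1].
(H·H^T)[1][1] = Σ_j H[1][j]·H[1][j] = (-1)² + (-1)² + (-1)² + (1)² + (1)² + (1)² + (-1)² + (-1)² = 1 + 1 + 1 + 1 + 1 + 1 + 1 + 1 = 8.
(H·H^T)[2][7] = Σ_j H[2][j]·H[7][j] = (-1)·(1) + (1)·(1) + (1)·(-1) + (1)·(1) + (1)·(1) + (-1)·(1) + (1)·(1) + (-1)·(1) = -1 + 1 + -1 + 1 + 1 + -1 + 1 + -1 = 0.
So rows 2 and 7 are orthogonal; the diagonal entry equals n = 8.

(1,1) entry = 8; (2,7) entry = 0.


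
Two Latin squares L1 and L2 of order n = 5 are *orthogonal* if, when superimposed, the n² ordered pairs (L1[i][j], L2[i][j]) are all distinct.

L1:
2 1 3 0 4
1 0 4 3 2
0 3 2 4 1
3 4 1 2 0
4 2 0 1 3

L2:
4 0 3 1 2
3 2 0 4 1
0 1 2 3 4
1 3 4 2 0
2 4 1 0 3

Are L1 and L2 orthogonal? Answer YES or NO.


Form the n² = 25 superimposed pairs (L1[i][j], L2[i][j]), row by row (rows and columns indexed from 0):
row 0: (2,4) (1,0) (3,3) (0,1) (4,2)
row 1: (1,3) (0,2) (4,0) (3,4) (2,1)
row 2: (0,0) (3,1) (2,2) (4,3) (1,4)
row 3: (3,1) (4,3) (1,4) (2,2) (0,0)
row 4: (4,2) (2,4) (0,1) (1,0) (3,3)
Orthogonality requires all 25 pairs distinct.
But the pair (3,1) repeats: cell (2,1) has L1 = 3, L2 = 1, and cell (3,0) has L1 = 3, L2 = 1.
A repeated pair means some other pair never occurs (only 15 distinct pairs out of 25), so the squares are not orthogonal.
Conclusion: NO.

NO
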